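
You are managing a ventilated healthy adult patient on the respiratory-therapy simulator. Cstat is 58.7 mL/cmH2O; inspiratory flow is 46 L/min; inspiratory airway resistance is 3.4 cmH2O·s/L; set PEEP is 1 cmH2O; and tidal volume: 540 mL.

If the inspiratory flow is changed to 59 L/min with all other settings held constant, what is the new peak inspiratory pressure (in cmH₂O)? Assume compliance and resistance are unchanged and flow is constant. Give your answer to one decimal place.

Flow: 46 L/min ÷ 60 = 0.7667 L/s.
New flow: 59 L/min ÷ 60 = 0.9833 L/s.
PIP = Vt/C + R·V̇ + PEEP (constant-flow equation of motion).
Only the resistive term changes: ΔPIP = R × ΔV̇ = 3.4 × (0.9833 − 0.7667) = 3.4 × 0.2166 = 0.7364 cmH2O.
Original PIP = 540/58.7 + 3.4×0.7667 + 1 = 12.806 cmH2O; new PIP = 12.806 + (0.7364) = 13.542 cmH2O.

13.5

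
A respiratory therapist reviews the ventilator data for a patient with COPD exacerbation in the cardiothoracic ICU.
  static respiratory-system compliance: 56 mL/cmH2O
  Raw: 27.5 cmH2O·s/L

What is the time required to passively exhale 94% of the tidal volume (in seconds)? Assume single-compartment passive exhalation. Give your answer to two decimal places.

τ = R × C = 27.5 × 56 mL/cmH2O = 27.5 × 0.056 L/cmH2O = 1.54 s.
Exhaled fraction f = 1 − e^(−t/τ) → t = −τ·ln(1 − f) = −1.54·ln(0.06) = 4.333 s.

4.33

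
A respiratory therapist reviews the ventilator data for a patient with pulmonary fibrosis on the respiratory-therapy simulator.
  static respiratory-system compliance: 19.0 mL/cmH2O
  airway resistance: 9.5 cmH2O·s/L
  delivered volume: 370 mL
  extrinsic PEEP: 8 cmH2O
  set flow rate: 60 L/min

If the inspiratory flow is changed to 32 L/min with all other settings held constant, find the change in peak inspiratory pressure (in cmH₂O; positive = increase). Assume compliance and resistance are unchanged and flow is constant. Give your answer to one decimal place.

Flow: 60 L/min ÷ 60 = 1 L/s.
New flow: 32 L/min ÷ 60 = 0.5333 L/s.
PIP = Vt/C + R·V̇ + PEEP (constant-flow equation of motion).
Only the resistive term changes: ΔPIP = R × ΔV̇ = 9.5 × (0.5333 − 1) = 9.5 × -0.4667 = -4.434 cmH2O.

-4.4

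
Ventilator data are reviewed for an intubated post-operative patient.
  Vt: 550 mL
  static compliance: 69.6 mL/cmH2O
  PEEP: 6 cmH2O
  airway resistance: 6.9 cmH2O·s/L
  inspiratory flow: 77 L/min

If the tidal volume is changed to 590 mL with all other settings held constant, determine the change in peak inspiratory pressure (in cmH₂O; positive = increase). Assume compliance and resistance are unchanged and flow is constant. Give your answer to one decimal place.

PIP = Vt/C + R·V̇ + PEEP (constant-flow equation of motion).
Only the elastic term changes: ΔPIP = ΔVt / C = (590 − 550) / 69.6 = 0.5747 cmH2O.

0.6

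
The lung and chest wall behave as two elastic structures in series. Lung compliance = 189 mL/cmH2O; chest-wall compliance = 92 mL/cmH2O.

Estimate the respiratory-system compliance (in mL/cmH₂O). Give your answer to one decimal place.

61.9

Lung and chest wall are elastances in series: 1/Crs = 1/CL + 1/Ccw.
1/Crs = 1/189 + 1/92 = 0.01616.
Crs = 61.881 mL/cmH2O.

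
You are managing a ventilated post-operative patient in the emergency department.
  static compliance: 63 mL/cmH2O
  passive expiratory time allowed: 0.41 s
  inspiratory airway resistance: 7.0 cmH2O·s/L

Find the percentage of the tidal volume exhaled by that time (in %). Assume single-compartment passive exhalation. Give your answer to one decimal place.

τ = R × C = 7.0 × 63 mL/cmH2O = 7.0 × 0.063 L/cmH2O = 0.441 s.
Passive exhalation: V(t)/V₀ = e^(−t/τ) = e^(−0.41/0.441) = 0.3947.
Fraction exhaled = 1 − 0.3947 = 0.6053 → 60.53%.

60.5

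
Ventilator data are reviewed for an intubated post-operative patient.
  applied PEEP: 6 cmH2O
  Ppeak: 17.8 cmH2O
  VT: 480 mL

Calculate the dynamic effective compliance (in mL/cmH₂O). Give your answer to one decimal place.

40.7

Dynamic compliance = Vt / (PIP − PEEP) = 480 / (17.8 − 6) = 480 / 11.8 = 40.678 mL/cmH2O.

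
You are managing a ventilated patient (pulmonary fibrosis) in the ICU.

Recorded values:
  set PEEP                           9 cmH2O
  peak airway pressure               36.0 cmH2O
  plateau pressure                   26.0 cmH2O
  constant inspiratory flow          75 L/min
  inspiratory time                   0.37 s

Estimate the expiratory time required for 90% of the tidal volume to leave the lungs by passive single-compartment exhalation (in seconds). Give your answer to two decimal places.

Flow: 75 L/min ÷ 60 = 1.25 L/s.
Vt = flow × Ti = 1.25 L/s × 0.37 s × 1000 mL/L = 462.5 mL.
R = (PIP − Pplat)/V̇ = (36.0 − 26.0) / 1.25 = 10.0/1.25 = 8.0 cmH2O·s/L.
C = Vt/(Pplat − PEEP) = 462.5 / (26.0 − 9) = 462.5/17.0 = 27.206 mL/cmH2O.
τ = R × C = 8.0 × 0.02721 L/cmH2O = 0.2177 s.
t = −τ·ln(1 − 0.90) = −0.2177·ln(0.1) = 0.5013 s.

0.50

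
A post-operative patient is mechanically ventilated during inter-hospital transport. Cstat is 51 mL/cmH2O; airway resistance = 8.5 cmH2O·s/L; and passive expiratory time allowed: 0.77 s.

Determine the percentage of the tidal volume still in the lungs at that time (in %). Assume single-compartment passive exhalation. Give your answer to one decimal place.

τ = R × C = 8.5 × 51 mL/cmH2O = 8.5 × 0.051 L/cmH2O = 0.4335 s.
Passive exhalation: V(t)/V₀ = e^(−t/τ) = e^(−0.77/0.4335) = 0.1693.
Fraction remaining = 0.1693 → 16.93%.

16.9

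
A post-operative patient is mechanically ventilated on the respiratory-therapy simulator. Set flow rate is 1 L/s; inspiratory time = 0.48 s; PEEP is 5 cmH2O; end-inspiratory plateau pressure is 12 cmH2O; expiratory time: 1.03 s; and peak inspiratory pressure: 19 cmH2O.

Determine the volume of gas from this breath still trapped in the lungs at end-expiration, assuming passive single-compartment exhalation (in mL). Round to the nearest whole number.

56

Vt = flow × Ti = 1 L/s × 0.48 s × 1000 mL/L = 480.0 mL.
R = (PIP − Pplat)/V̇ = (19 − 12) / 1 = 7.0/1 = 7.0 cmH2O·s/L.
C = Vt/(Pplat − PEEP) = 480.0 / (12 − 5) = 480.0/7.0 = 68.571 mL/cmH2O.
τ = R × C = 7.0 × 0.06857 L/cmH2O = 0.48 s.
Fraction remaining = e^(−Te/τ) = e^(−1.03/0.48) = 0.117.
Trapped volume = 480.0 × 0.117 = 56.16 mL.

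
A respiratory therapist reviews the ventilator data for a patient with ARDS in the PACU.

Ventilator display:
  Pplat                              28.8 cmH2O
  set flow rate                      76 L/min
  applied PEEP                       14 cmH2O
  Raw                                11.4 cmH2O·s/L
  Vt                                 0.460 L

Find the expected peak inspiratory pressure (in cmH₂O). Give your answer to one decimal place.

43.2

Flow: 76 L/min ÷ 60 = 1.2667 L/s.
PIP = Pplat + Raw × flow = 28.8 + 11.4 × 1.2667 = 28.8 + 14.44 = 43.24 cmH2O.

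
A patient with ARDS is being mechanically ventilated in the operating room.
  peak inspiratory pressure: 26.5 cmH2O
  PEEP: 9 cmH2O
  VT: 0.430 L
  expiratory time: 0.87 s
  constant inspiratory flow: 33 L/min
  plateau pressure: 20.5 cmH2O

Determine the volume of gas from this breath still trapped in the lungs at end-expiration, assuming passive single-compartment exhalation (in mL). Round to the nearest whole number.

51

Flow: 33 L/min ÷ 60 = 0.55 L/s.
R = (PIP − Pplat)/V̇ = (26.5 − 20.5) / 0.55 = 6.0/0.55 = 10.909 cmH2O·s/L.
C = Vt/(Pplat − PEEP) = 430.0 / (20.5 − 9) = 430.0/11.5 = 37.391 mL/cmH2O.
τ = R × C = 10.909 × 0.03739 L/cmH2O = 0.4079 s.
Fraction remaining = e^(−Te/τ) = e^(−0.87/0.4079) = 0.1185.
Trapped volume = 430.0 × 0.1185 = 50.955 mL.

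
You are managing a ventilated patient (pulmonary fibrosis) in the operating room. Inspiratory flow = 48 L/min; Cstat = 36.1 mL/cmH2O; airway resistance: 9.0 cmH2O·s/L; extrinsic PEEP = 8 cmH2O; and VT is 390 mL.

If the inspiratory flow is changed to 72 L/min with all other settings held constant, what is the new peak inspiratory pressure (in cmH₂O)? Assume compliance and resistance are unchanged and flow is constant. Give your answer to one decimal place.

Flow: 48 L/min ÷ 60 = 0.8 L/s.
New flow: 72 L/min ÷ 60 = 1.2 L/s.
PIP = Vt/C + R·V̇ + PEEP (constant-flow equation of motion).
Only the resistive term changes: ΔPIP = R × ΔV̇ = 9.0 × (1.2 − 0.8) = 9.0 × 0.4 = 3.6 cmH2O.
Original PIP = 390/36.1 + 9.0×0.8 + 8 = 26.003 cmH2O; new PIP = 26.003 + (3.6) = 29.603 cmH2O.

29.6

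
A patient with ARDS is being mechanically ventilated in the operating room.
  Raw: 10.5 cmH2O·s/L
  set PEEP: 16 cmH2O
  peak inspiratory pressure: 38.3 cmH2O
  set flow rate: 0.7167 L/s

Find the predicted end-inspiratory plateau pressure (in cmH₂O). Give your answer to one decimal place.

Pplat = PIP − Raw × flow = 38.3 − 10.5 × 0.7167 = 38.3 − 7.525 = 30.775 cmH2O.

30.8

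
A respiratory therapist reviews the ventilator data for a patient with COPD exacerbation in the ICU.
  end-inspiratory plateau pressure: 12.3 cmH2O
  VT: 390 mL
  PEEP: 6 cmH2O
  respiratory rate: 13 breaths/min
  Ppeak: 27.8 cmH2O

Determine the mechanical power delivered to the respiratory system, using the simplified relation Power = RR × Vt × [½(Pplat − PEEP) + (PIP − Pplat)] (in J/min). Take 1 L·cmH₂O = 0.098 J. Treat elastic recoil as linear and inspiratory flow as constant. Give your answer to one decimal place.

9.3

Per-breath work = Vt × [½(Pplat−PEEP) + (PIP−Pplat)] = 0.390 × [0.5×6.3 + 15.5] = 0.390 × 18.65 = 7.274 L·cmH2O.
Power = 13 × 7.274 = 94.562 L·cmH2O/min.
× 0.098 J/(L·cmH2O) → 9.267 J/min.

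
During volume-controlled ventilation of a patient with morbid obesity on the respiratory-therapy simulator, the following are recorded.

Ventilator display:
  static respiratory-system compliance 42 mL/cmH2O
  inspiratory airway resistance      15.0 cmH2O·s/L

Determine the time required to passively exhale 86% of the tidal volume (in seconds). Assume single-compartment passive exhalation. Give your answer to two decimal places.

τ = R × C = 15.0 × 42 mL/cmH2O = 15.0 × 0.042 L/cmH2O = 0.63 s.
Exhaled fraction f = 1 − e^(−t/τ) → t = −τ·ln(1 − f) = −0.63·ln(0.14) = 1.239 s.

1.24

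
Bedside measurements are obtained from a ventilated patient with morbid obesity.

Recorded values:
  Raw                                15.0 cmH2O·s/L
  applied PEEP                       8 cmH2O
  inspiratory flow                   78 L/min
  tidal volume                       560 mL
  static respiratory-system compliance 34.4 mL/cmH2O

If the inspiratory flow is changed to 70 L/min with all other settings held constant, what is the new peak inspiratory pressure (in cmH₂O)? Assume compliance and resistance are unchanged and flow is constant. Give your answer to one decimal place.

41.8

Flow: 78 L/min ÷ 60 = 1.3 L/s.
New flow: 70 L/min ÷ 60 = 1.1667 L/s.
PIP = Vt/C + R·V̇ + PEEP (constant-flow equation of motion).
Only the resistive term changes: ΔPIP = R × ΔV̇ = 15.0 × (1.1667 − 1.3) = 15.0 × -0.1333 = -2.0 cmH2O.
Original PIP = 560/34.4 + 15.0×1.3 + 8 = 43.779 cmH2O; new PIP = 43.779 + (-2.0) = 41.779 cmH2O.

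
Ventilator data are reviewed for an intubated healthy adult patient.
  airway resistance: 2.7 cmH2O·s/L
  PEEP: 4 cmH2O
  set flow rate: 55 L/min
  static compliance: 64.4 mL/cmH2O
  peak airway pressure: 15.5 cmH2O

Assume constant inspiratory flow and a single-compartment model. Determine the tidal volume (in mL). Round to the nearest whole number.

Flow: 55 L/min ÷ 60 = 0.9167 L/s.
Equation of motion (constant flow): PIP = Vt/C + R·V̇ + PEEP.
Vt/C = PIP − R·V̇ − PEEP = 15.5 − 2.475 − 4 = 9.025 cmH2O.
Vt = C × 9.025 = 64.4 × 9.025 = 581.21 mL.

581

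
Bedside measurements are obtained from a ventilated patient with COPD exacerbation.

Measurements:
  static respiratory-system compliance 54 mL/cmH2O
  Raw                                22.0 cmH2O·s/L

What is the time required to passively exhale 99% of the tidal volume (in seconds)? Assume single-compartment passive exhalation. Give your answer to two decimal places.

τ = R × C = 22.0 × 54 mL/cmH2O = 22.0 × 0.054 L/cmH2O = 1.188 s.
Exhaled fraction f = 1 − e^(−t/τ) → t = −τ·ln(1 − f) = −1.188·ln(0.01) = 5.471 s.

5.47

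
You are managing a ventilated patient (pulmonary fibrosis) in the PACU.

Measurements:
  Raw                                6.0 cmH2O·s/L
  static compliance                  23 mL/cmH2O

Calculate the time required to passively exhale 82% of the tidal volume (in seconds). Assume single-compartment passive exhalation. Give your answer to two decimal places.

0.24

τ = R × C = 6.0 × 23 mL/cmH2O = 6.0 × 0.023 L/cmH2O = 0.138 s.
Exhaled fraction f = 1 − e^(−t/τ) → t = −τ·ln(1 − f) = −0.138·ln(0.18) = 0.2366 s.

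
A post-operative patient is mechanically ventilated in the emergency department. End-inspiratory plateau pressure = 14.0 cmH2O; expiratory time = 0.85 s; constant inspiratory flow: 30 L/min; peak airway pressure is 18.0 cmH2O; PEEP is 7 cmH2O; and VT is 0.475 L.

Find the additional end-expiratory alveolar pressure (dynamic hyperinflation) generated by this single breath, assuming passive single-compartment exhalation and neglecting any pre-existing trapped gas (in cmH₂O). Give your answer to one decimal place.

1.5

Flow: 30 L/min ÷ 60 = 0.5 L/s.
R = (PIP − Pplat)/V̇ = (18.0 − 14.0) / 0.5 = 4.0/0.5 = 8.0 cmH2O·s/L.
C = Vt/(Pplat − PEEP) = 475.0 / (14.0 − 7) = 475.0/7.0 = 67.857 mL/cmH2O.
τ = R × C = 8.0 × 0.06786 L/cmH2O = 0.5429 s.
Fraction remaining = e^(−Te/τ) = e^(−0.85/0.5429) = 0.2089; trapped volume = 475.0 × 0.2089 = 99.228 mL.
Additional alveolar pressure from trapping ≈ V_trapped / C = 99.228 / 67.857 = 1.462 cmH2O.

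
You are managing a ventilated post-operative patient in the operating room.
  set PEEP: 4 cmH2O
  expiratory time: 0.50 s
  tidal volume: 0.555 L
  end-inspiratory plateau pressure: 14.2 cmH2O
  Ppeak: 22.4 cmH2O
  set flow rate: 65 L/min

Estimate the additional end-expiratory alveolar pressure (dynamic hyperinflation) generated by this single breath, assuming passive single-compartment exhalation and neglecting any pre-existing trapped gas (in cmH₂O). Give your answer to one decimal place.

Flow: 65 L/min ÷ 60 = 1.0833 L/s.
R = (PIP − Pplat)/V̇ = (22.4 − 14.2) / 1.0833 = 8.2/1.0833 = 7.569 cmH2O·s/L.
C = Vt/(Pplat − PEEP) = 555.0 / (14.2 − 4) = 555.0/10.2 = 54.412 mL/cmH2O.
τ = R × C = 7.569 × 0.05441 L/cmH2O = 0.4118 s.
Fraction remaining = e^(−Te/τ) = e^(−0.50/0.4118) = 0.297; trapped volume = 555.0 × 0.297 = 164.84 mL.
Additional alveolar pressure from trapping ≈ V_trapped / C = 164.84 / 54.412 = 3.029 cmH2O.

3.0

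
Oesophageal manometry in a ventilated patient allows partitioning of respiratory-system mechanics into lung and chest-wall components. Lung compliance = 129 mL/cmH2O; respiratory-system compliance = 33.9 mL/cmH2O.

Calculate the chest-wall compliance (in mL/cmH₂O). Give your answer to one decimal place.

1/Ccw = 1/Crs − 1/CL.
1/Ccw = 1/33.9 − 1/129 = 0.02175.
Ccw = 45.977 mL/cmH2O.

46.0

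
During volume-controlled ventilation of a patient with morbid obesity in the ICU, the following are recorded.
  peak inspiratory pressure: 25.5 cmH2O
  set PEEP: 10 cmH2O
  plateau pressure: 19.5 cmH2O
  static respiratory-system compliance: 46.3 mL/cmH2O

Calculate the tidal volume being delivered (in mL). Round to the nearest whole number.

Vt = Cstat × (Pplat − PEEP) = 46.3 × (19.5 − 10) = 46.3 × 9.5 = 439.85 mL.

440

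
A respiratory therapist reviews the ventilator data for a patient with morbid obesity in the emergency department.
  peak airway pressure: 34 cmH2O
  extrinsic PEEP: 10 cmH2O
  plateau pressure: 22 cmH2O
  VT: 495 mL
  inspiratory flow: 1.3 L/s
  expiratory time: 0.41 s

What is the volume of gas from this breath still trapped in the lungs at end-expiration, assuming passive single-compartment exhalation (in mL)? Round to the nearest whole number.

169

R = (PIP − Pplat)/V̇ = (34 − 22) / 1.3 = 12.0/1.3 = 9.231 cmH2O·s/L.
C = Vt/(Pplat − PEEP) = 495.0 / (22 − 10) = 495.0/12.0 = 41.25 mL/cmH2O.
τ = R × C = 9.231 × 0.04125 L/cmH2O = 0.3808 s.
Fraction remaining = e^(−Te/τ) = e^(−0.41/0.3808) = 0.3407.
Trapped volume = 495.0 × 0.3407 = 168.65 mL.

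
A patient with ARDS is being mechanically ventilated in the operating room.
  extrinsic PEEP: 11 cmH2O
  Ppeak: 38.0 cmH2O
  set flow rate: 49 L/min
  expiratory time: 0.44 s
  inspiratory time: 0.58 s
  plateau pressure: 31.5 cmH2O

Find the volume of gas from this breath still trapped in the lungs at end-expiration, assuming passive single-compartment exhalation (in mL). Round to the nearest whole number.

Flow: 49 L/min ÷ 60 = 0.8167 L/s.
Vt = flow × Ti = 0.8167 L/s × 0.58 s × 1000 mL/L = 473.69 mL.
R = (PIP − Pplat)/V̇ = (38.0 − 31.5) / 0.8167 = 6.5/0.8167 = 7.959 cmH2O·s/L.
C = Vt/(Pplat − PEEP) = 473.69 / (31.5 − 11) = 473.69/20.5 = 23.107 mL/cmH2O.
τ = R × C = 7.959 × 0.02311 L/cmH2O = 0.1839 s.
Fraction remaining = e^(−Te/τ) = e^(−0.44/0.1839) = 0.09139.
Trapped volume = 473.69 × 0.09139 = 43.291 mL.

43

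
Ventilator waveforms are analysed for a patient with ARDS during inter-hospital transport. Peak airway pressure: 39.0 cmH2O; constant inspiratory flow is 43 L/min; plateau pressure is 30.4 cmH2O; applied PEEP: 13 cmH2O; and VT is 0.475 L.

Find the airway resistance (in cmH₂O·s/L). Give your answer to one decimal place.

Flow: 43 L/min ÷ 60 = 0.7167 L/s.
Raw = (PIP − Pplat) / flow = (39.0 − 30.4) / 0.7167 = 8.6 / 0.7167 = 11.999 cmH2O·s/L.

12.0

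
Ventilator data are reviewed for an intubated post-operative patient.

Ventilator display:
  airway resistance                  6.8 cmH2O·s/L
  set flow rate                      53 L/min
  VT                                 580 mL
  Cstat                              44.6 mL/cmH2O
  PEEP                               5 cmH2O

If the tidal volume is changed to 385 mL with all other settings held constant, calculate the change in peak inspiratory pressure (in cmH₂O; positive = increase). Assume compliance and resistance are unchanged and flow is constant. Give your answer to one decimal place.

-4.4

PIP = Vt/C + R·V̇ + PEEP (constant-flow equation of motion).
Only the elastic term changes: ΔPIP = ΔVt / C = (385 − 580) / 44.6 = -4.372 cmH2O.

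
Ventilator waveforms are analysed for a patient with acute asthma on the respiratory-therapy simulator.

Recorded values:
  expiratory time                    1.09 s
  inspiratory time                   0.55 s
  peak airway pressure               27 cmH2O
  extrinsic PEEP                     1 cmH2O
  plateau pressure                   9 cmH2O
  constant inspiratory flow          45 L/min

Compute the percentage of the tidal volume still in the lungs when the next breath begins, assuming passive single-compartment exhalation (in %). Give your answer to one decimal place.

41.4

Flow: 45 L/min ÷ 60 = 0.75 L/s.
Vt = flow × Ti = 0.75 L/s × 0.55 s × 1000 mL/L = 412.5 mL.
R = (PIP − Pplat)/V̇ = (27 − 9) / 0.75 = 18.0/0.75 = 24.0 cmH2O·s/L.
C = Vt/(Pplat − PEEP) = 412.5 / (9 − 1) = 412.5/8.0 = 51.563 mL/cmH2O.
τ = R × C = 24.0 × 0.05156 L/cmH2O = 1.237 s.
Fraction remaining at end-expiration = e^(−Te/τ) = e^(−1.09/1.237) = 0.4143 → 41.43%.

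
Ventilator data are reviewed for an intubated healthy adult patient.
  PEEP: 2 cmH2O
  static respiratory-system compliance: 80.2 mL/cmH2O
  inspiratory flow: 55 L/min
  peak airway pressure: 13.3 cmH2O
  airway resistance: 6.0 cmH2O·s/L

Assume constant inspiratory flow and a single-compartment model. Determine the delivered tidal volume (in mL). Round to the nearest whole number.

465

Flow: 55 L/min ÷ 60 = 0.9167 L/s.
Equation of motion (constant flow): PIP = Vt/C + R·V̇ + PEEP.
Vt/C = PIP − R·V̇ − PEEP = 13.3 − 5.5 − 2 = 5.8 cmH2O.
Vt = C × 5.8 = 80.2 × 5.8 = 465.16 mL.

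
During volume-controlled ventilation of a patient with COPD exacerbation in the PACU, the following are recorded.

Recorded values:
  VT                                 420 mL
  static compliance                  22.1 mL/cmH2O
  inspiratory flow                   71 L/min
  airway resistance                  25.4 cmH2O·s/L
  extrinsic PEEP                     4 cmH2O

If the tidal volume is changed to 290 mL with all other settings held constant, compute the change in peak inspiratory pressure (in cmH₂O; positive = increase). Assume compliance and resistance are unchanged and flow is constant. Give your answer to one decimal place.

PIP = Vt/C + R·V̇ + PEEP (constant-flow equation of motion).
Only the elastic term changes: ΔPIP = ΔVt / C = (290 − 420) / 22.1 = -5.882 cmH2O.

-5.9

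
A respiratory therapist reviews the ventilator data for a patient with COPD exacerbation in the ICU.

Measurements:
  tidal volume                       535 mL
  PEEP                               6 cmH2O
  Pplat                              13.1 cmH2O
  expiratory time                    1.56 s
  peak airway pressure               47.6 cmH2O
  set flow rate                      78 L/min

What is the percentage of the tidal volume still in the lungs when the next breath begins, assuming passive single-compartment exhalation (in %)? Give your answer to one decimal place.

45.8

Flow: 78 L/min ÷ 60 = 1.3 L/s.
R = (PIP − Pplat)/V̇ = (47.6 − 13.1) / 1.3 = 34.5/1.3 = 26.538 cmH2O·s/L.
C = Vt/(Pplat − PEEP) = 535.0 / (13.1 − 6) = 535.0/7.1 = 75.352 mL/cmH2O.
τ = R × C = 26.538 × 0.07535 L/cmH2O = 2.0 s.
Fraction remaining at end-expiration = e^(−Te/τ) = e^(−1.56/2.0) = 0.4584 → 45.84%.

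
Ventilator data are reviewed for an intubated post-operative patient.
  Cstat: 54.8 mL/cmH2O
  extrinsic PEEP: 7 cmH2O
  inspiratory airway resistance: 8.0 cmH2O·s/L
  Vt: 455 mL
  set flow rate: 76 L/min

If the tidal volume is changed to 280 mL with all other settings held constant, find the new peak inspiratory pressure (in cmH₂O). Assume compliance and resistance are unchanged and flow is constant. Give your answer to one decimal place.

Flow: 76 L/min ÷ 60 = 1.2667 L/s.
PIP = Vt/C + R·V̇ + PEEP (constant-flow equation of motion).
Only the elastic term changes: ΔPIP = ΔVt / C = (280 − 455) / 54.8 = -3.193 cmH2O.
Original PIP = 455/54.8 + 8.0×1.2667 + 7 = 25.437 cmH2O; new PIP = 25.437 + (-3.193) = 22.244 cmH2O.

22.2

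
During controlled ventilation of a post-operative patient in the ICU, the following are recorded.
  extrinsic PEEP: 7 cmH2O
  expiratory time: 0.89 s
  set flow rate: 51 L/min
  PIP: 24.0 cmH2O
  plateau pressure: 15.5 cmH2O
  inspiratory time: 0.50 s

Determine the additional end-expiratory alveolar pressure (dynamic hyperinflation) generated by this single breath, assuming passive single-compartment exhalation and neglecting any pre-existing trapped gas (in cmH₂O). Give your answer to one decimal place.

Flow: 51 L/min ÷ 60 = 0.85 L/s.
Vt = flow × Ti = 0.85 L/s × 0.50 s × 1000 mL/L = 425.0 mL.
R = (PIP − Pplat)/V̇ = (24.0 − 15.5) / 0.85 = 8.5/0.85 = 10.0 cmH2O·s/L.
C = Vt/(Pplat − PEEP) = 425.0 / (15.5 − 7) = 425.0/8.5 = 50.0 mL/cmH2O.
τ = R × C = 10.0 × 0.05 L/cmH2O = 0.5 s.
Fraction remaining = e^(−Te/τ) = e^(−0.89/0.5) = 0.1686; trapped volume = 425.0 × 0.1686 = 71.655 mL.
Additional alveolar pressure from trapping ≈ V_trapped / C = 71.655 / 50.0 = 1.433 cmH2O.

1.4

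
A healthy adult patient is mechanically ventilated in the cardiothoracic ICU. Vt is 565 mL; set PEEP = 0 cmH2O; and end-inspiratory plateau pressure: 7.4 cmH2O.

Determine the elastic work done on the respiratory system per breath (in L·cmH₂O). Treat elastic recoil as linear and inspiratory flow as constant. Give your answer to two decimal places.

2.09

Elastic work ≈ ½ × (Pplat − PEEP) × Vt = 0.5 × (7.4 − 0) × 0.565 L = 0.5 × 7.4 × 0.565 = 2.091 L·cmH2O.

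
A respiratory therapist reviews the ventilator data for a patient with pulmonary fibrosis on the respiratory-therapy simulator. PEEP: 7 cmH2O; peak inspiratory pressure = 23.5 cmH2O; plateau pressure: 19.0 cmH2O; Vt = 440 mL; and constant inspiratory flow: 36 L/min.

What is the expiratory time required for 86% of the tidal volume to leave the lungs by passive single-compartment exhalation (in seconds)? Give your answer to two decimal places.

0.54

Flow: 36 L/min ÷ 60 = 0.6 L/s.
R = (PIP − Pplat)/V̇ = (23.5 − 19.0) / 0.6 = 4.5/0.6 = 7.5 cmH2O·s/L.
C = Vt/(Pplat − PEEP) = 440.0 / (19.0 − 7) = 440.0/12.0 = 36.667 mL/cmH2O.
τ = R × C = 7.5 × 0.03667 L/cmH2O = 0.275 s.
t = −τ·ln(1 − 0.86) = −0.275·ln(0.14) = 0.5407 s.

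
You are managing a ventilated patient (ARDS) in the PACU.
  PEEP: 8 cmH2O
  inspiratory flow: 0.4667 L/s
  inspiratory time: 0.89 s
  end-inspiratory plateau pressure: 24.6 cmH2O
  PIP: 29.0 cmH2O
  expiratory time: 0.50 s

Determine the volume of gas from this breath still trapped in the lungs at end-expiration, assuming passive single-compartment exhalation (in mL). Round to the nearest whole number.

Vt = flow × Ti = 0.4667 L/s × 0.89 s × 1000 mL/L = 415.36 mL.
R = (PIP − Pplat)/V̇ = (29.0 − 24.6) / 0.4667 = 4.4/0.4667 = 9.428 cmH2O·s/L.
C = Vt/(Pplat − PEEP) = 415.36 / (24.6 − 8) = 415.36/16.6 = 25.022 mL/cmH2O.
τ = R × C = 9.428 × 0.02502 L/cmH2O = 0.2359 s.
Fraction remaining = e^(−Te/τ) = e^(−0.50/0.2359) = 0.1201.
Trapped volume = 415.36 × 0.1201 = 49.885 mL.

50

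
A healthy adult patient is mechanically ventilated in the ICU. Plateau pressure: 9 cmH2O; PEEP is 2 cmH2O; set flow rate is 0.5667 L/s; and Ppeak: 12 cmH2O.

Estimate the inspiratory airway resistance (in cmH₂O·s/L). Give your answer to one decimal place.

5.3

Raw = (PIP − Pplat) / flow = (12 − 9) / 0.5667 = 3.0 / 0.5667 = 5.294 cmH2O·s/L.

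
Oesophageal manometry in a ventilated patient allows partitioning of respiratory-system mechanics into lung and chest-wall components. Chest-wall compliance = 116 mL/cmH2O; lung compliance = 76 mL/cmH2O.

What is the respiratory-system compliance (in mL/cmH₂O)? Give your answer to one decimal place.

45.9

Lung and chest wall are elastances in series: 1/Crs = 1/CL + 1/Ccw.
1/Crs = 1/76 + 1/116 = 0.02178.
Crs = 45.914 mL/cmH2O.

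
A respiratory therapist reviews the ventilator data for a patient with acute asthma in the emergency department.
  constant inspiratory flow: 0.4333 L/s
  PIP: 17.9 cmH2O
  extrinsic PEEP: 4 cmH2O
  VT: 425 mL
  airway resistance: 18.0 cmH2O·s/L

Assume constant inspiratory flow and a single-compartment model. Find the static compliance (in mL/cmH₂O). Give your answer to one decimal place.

69.7

Equation of motion (constant flow): PIP = Vt/C + R·V̇ + PEEP.
Vt/C = PIP − R·V̇ − PEEP = 17.9 − 18.0×0.4333 − 4 = 17.9 − 7.799 − 4 = 6.101 cmH2O.
C = Vt / 6.101 = 425 / 6.101 = 69.661 mL/cmH2O.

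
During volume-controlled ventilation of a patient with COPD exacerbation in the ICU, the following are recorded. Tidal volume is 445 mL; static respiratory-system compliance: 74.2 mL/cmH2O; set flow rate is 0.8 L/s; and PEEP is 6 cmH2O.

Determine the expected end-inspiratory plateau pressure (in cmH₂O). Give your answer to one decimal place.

Pplat = PEEP + Vt / Cstat = 6 + 445 / 74.2 = 6 + 5.997 = 11.997 cmH2O.

12.0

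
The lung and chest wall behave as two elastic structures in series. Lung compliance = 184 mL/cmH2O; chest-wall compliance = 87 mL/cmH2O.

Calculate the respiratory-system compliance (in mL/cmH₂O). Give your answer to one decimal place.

Lung and chest wall are elastances in series: 1/Crs = 1/CL + 1/Ccw.
1/Crs = 1/184 + 1/87 = 0.01693.
Crs = 59.067 mL/cmH2O.

59.1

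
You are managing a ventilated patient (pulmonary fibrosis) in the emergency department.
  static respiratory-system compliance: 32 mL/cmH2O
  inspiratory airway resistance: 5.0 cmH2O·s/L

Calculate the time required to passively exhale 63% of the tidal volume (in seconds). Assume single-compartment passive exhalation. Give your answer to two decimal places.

τ = R × C = 5.0 × 32 mL/cmH2O = 5.0 × 0.032 L/cmH2O = 0.16 s.
Exhaled fraction f = 1 − e^(−t/τ) → t = −τ·ln(1 − f) = −0.16·ln(0.37) = 0.1591 s.

0.16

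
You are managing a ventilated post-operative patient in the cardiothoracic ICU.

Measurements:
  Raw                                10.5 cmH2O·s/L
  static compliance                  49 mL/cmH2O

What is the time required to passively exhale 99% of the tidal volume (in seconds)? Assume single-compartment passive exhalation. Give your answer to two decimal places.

2.37

τ = R × C = 10.5 × 49 mL/cmH2O = 10.5 × 0.049 L/cmH2O = 0.5145 s.
Exhaled fraction f = 1 − e^(−t/τ) → t = −τ·ln(1 − f) = −0.5145·ln(0.01) = 2.369 s.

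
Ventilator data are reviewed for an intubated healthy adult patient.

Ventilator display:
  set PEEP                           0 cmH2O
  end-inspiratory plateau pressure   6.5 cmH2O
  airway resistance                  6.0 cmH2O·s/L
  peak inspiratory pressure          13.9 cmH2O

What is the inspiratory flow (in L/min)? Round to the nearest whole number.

74

flow = (PIP − Pplat) / Raw = (13.9 − 6.5) / 6.0 = 1.233 L/s × 60 = 73.98 L/min.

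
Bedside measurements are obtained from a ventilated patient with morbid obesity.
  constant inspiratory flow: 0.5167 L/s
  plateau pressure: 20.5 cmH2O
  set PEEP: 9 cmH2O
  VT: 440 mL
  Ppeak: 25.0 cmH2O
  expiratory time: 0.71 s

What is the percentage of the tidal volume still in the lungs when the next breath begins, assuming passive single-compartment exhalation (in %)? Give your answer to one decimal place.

R = (PIP − Pplat)/V̇ = (25.0 − 20.5) / 0.5167 = 4.5/0.5167 = 8.709 cmH2O·s/L.
C = Vt/(Pplat − PEEP) = 440.0 / (20.5 − 9) = 440.0/11.5 = 38.261 mL/cmH2O.
τ = R × C = 8.709 × 0.03826 L/cmH2O = 0.3332 s.
Fraction remaining at end-expiration = e^(−Te/τ) = e^(−0.71/0.3332) = 0.1187 → 11.87%.

11.9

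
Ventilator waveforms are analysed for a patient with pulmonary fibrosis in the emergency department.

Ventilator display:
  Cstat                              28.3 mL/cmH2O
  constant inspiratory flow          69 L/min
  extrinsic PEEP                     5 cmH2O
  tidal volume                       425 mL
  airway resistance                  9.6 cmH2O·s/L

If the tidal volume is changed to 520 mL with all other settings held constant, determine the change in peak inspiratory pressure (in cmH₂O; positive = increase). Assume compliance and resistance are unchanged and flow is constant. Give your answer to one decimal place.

3.4

PIP = Vt/C + R·V̇ + PEEP (constant-flow equation of motion).
Only the elastic term changes: ΔPIP = ΔVt / C = (520 − 425) / 28.3 = 3.357 cmH2O.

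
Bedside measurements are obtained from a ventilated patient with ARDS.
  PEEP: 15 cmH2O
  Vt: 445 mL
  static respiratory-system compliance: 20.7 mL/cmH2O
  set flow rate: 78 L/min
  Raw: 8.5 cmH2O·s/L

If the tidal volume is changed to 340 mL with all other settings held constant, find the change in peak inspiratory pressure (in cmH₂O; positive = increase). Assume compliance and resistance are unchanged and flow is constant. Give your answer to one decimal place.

-5.1

PIP = Vt/C + R·V̇ + PEEP (constant-flow equation of motion).
Only the elastic term changes: ΔPIP = ΔVt / C = (340 − 445) / 20.7 = -5.072 cmH2O.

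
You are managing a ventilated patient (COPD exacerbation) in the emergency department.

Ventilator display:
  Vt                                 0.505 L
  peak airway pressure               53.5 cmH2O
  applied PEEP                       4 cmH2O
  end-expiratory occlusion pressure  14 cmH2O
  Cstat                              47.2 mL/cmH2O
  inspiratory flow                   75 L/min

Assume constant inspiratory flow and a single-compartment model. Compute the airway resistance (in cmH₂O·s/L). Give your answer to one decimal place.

23.0

Flow: 75 L/min ÷ 60 = 1.25 L/s.
Total PEEP = 14 cmH2O (set 4 + intrinsic 10); this is the baseline alveolar pressure.
Equation of motion (constant flow): PIP = Vt/C + R·V̇ + PEEP.
R·V̇ = PIP − Vt/C − PEEP = 53.5 − 505/47.2 − 14 = 53.5 − 10.699 − 14 = 28.801 cmH2O.
R = 28.801 / 1.25 = 23.041 cmH2O·s/L.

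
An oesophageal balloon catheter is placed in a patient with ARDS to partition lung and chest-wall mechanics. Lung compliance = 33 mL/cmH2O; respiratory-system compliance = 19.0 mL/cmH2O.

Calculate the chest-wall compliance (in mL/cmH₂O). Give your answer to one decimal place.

44.8

1/Ccw = 1/Crs − 1/CL.
1/Ccw = 1/19.0 − 1/33 = 0.02233.
Ccw = 44.783 mL/cmH2O.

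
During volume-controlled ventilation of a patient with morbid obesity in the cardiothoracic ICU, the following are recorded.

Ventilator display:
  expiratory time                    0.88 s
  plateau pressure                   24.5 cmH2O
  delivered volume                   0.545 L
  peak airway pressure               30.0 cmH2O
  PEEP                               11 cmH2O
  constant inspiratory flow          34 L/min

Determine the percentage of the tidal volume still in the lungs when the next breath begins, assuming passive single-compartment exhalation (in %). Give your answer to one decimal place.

Flow: 34 L/min ÷ 60 = 0.5667 L/s.
R = (PIP − Pplat)/V̇ = (30.0 − 24.5) / 0.5667 = 5.5/0.5667 = 9.705 cmH2O·s/L.
C = Vt/(Pplat − PEEP) = 545.0 / (24.5 − 11) = 545.0/13.5 = 40.37 mL/cmH2O.
τ = R × C = 9.705 × 0.04037 L/cmH2O = 0.3918 s.
Fraction remaining at end-expiration = e^(−Te/τ) = e^(−0.88/0.3918) = 0.1058 → 10.58%.

10.6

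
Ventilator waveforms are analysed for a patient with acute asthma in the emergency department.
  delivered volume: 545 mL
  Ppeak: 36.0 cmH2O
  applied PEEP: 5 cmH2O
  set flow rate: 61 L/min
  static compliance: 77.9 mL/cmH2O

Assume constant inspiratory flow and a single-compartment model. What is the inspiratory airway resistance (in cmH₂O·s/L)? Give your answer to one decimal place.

Flow: 61 L/min ÷ 60 = 1.0167 L/s.
Equation of motion (constant flow): PIP = Vt/C + R·V̇ + PEEP.
R·V̇ = PIP − Vt/C − PEEP = 36.0 − 545/77.9 − 5 = 36.0 − 6.996 − 5 = 24.004 cmH2O.
R = 24.004 / 1.0167 = 23.61 cmH2O·s/L.

23.6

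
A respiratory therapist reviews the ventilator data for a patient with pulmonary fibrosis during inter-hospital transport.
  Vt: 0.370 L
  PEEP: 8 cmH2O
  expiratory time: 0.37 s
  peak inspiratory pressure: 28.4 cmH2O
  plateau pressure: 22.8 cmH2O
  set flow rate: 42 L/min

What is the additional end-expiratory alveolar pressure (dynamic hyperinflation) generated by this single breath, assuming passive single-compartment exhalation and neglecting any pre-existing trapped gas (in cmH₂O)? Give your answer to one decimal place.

Flow: 42 L/min ÷ 60 = 0.7 L/s.
R = (PIP − Pplat)/V̇ = (28.4 − 22.8) / 0.7 = 5.6/0.7 = 8.0 cmH2O·s/L.
C = Vt/(Pplat − PEEP) = 370.0 / (22.8 − 8) = 370.0/14.8 = 25.0 mL/cmH2O.
τ = R × C = 8.0 × 0.025 L/cmH2O = 0.2 s.
Fraction remaining = e^(−Te/τ) = e^(−0.37/0.2) = 0.1572; trapped volume = 370.0 × 0.1572 = 58.164 mL.
Additional alveolar pressure from trapping ≈ V_trapped / C = 58.164 / 25.0 = 2.327 cmH2O.

2.3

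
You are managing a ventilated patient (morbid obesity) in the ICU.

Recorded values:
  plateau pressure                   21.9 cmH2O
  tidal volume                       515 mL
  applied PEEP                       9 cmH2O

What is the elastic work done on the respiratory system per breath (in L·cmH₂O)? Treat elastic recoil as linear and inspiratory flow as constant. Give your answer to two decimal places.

3.32

Elastic work ≈ ½ × (Pplat − PEEP) × Vt = 0.5 × (21.9 − 9) × 0.515 L = 0.5 × 12.9 × 0.515 = 3.322 L·cmH2O.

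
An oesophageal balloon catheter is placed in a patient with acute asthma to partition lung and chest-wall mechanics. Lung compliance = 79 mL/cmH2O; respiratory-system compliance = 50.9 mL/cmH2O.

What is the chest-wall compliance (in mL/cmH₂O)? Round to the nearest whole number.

143

1/Ccw = 1/Crs − 1/CL.
1/Ccw = 1/50.9 − 1/79 = 0.006988.
Ccw = 143.1 mL/cmH2O.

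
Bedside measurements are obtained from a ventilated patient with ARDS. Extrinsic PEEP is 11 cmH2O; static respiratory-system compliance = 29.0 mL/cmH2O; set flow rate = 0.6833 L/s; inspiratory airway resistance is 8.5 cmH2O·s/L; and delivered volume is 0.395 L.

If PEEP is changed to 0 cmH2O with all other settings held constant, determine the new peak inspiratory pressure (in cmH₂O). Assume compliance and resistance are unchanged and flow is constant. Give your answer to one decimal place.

PIP = Vt/C + R·V̇ + PEEP (constant-flow equation of motion).
Only the baseline term changes: ΔPIP = ΔPEEP = 0 − 11 = -11.0 cmH2O.
Original PIP = 395/29.0 + 8.5×0.6833 + 11 = 30.429 cmH2O; new PIP = 30.429 + (-11.0) = 19.429 cmH2O.

19.4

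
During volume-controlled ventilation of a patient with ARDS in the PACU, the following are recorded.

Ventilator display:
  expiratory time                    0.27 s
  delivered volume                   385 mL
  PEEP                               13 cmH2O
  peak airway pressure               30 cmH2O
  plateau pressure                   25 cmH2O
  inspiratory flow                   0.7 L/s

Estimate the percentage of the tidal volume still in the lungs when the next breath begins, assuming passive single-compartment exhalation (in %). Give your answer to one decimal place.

R = (PIP − Pplat)/V̇ = (30 − 25) / 0.7 = 5.0/0.7 = 7.143 cmH2O·s/L.
C = Vt/(Pplat − PEEP) = 385.0 / (25 − 13) = 385.0/12.0 = 32.083 mL/cmH2O.
τ = R × C = 7.143 × 0.03208 L/cmH2O = 0.2291 s.
Fraction remaining at end-expiration = e^(−Te/τ) = e^(−0.27/0.2291) = 0.3077 → 30.77%.

30.8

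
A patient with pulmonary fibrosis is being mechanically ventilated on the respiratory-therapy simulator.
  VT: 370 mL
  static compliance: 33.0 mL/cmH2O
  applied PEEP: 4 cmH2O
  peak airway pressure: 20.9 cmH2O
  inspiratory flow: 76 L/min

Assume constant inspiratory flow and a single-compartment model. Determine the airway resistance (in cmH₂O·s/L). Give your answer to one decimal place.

4.5

Flow: 76 L/min ÷ 60 = 1.2667 L/s.
Equation of motion (constant flow): PIP = Vt/C + R·V̇ + PEEP.
R·V̇ = PIP − Vt/C − PEEP = 20.9 − 370/33.0 − 4 = 20.9 − 11.212 − 4 = 5.688 cmH2O.
R = 5.688 / 1.2667 = 4.49 cmH2O·s/L.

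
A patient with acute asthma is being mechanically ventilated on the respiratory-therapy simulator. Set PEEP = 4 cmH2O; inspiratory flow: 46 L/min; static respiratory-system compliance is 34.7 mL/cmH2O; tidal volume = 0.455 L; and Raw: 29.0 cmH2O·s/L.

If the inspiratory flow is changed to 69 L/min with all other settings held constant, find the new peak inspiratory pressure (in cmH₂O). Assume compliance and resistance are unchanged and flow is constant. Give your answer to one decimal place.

50.5

Flow: 46 L/min ÷ 60 = 0.7667 L/s.
New flow: 69 L/min ÷ 60 = 1.15 L/s.
PIP = Vt/C + R·V̇ + PEEP (constant-flow equation of motion).
Only the resistive term changes: ΔPIP = R × ΔV̇ = 29.0 × (1.15 − 0.7667) = 29.0 × 0.3833 = 11.116 cmH2O.
Original PIP = 455/34.7 + 29.0×0.7667 + 4 = 39.347 cmH2O; new PIP = 39.347 + (11.116) = 50.463 cmH2O.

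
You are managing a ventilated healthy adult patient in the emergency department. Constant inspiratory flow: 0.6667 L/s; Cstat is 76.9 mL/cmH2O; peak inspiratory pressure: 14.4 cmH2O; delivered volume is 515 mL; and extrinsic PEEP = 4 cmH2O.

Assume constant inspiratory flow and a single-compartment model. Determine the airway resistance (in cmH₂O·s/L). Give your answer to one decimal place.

5.6

Equation of motion (constant flow): PIP = Vt/C + R·V̇ + PEEP.
R·V̇ = PIP − Vt/C − PEEP = 14.4 − 515/76.9 − 4 = 14.4 − 6.697 − 4 = 3.703 cmH2O.
R = 3.703 / 0.6667 = 5.554 cmH2O·s/L.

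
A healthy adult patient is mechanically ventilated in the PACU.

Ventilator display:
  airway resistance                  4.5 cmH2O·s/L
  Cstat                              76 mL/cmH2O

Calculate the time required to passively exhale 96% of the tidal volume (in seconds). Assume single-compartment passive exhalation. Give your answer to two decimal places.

τ = R × C = 4.5 × 76 mL/cmH2O = 4.5 × 0.076 L/cmH2O = 0.342 s.
Exhaled fraction f = 1 − e^(−t/τ) → t = −τ·ln(1 − f) = −0.342·ln(0.04) = 1.101 s.

1.10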